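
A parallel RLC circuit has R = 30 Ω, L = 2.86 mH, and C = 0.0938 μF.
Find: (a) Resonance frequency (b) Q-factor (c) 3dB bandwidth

Step 1 — Resonance: ω₀ = 1/√(LC) = 1/√(0.00286·9.38e-08) = 6.105e+04 rad/s.
Step 2 — f₀ = ω₀/(2π) = 9717 Hz.
Step 3 — Parallel Q: Q = R/(ω₀L) = 30/(6.105e+04·0.00286) = 0.1718.
Step 4 — Bandwidth: Δω = ω₀/Q = 3.554e+05 rad/s; BW = Δω/(2π) = 5.656e+04 Hz.

(a) f₀ = 9717 Hz  (b) Q = 0.1718  (c) BW = 5.656e+04 Hz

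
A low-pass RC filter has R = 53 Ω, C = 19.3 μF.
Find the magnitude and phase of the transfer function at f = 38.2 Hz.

Step 1 — Angular frequency: ω = 2π·38.2 = 240 rad/s.
Step 2 — Transfer function: H(jω) = 1/(1 + jωRC).
Step 3 — Denominator: 1 + jωRC = 1 + j·240·53·1.93e-05 = 1 + j0.2455.
Step 4 — H = 0.9431 - j0.2316.
Step 5 — Magnitude: |H| = 0.9712 (-0.3 dB); phase: φ = -13.8°.

|H| = 0.9712 (-0.3 dB), φ = -13.8°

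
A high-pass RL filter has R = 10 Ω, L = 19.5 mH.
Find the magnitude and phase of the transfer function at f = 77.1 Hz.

Step 1 — Angular frequency: ω = 2π·77.1 = 484.4 rad/s.
Step 2 — Transfer function: H(jω) = jωL/(R + jωL).
Step 3 — Numerator jωL = j·9.446; denominator R + jωL = 10 + j9.446.
Step 4 — H = 0.4716 + j0.4992.
Step 5 — Magnitude: |H| = 0.6867 (-3.3 dB); phase: φ = 46.6°.

|H| = 0.6867 (-3.3 dB), φ = 46.6°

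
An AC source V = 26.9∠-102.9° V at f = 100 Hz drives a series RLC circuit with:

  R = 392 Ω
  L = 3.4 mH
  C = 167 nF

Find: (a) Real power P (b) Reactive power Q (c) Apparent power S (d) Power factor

Step 1 — Angular frequency: ω = 2π·f = 2π·100 = 628.3 rad/s.
Step 2 — Component impedances:
  R: Z = R = 392 Ω
  L: Z = jωL = j·628.3·0.0034 = 0 + j2.136 Ω
  C: Z = 1/(jωC) = -j/(ω·C) = 0 - j9530 Ω
Step 3 — Series combination: Z_total = R + L + C = 392 - j9528 Ω = 9536∠-87.6° Ω.
Step 4 — Source phasor: V = 26.9∠-102.9° V = -6.005 - j26.22 V.
Step 5 — Current: I = V / Z = 0.002721 - j0.0007422 A = 0.002821∠-15.3° A.
Step 6 — Complex power: S = V·I* = 0.003119 - j0.07582 VA.
Step 7 — Real power: P = Re(S) = 0.003119 W.
Step 8 — Reactive power: Q = Im(S) = -0.07582 VAR.
Step 9 — Apparent power: |S| = 0.07588 VA.
Step 10 — Power factor: PF = P/|S| = 0.04111 (leading).

(a) P = 0.003119 W  (b) Q = -0.07582 VAR  (c) S = 0.07588 VA  (d) PF = 0.04111 (leading)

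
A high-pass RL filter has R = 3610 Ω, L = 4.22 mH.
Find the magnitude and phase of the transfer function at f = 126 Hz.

Step 1 — Angular frequency: ω = 2π·126 = 791.7 rad/s.
Step 2 — Transfer function: H(jω) = jωL/(R + jωL).
Step 3 — Numerator jωL = j·3.341; denominator R + jωL = 3610 + j3.341.
Step 4 — H = 8.565e-07 + j0.0009255.
Step 5 — Magnitude: |H| = 0.0009255 (-60.7 dB); phase: φ = 89.9°.

|H| = 0.0009255 (-60.7 dB), φ = 89.9°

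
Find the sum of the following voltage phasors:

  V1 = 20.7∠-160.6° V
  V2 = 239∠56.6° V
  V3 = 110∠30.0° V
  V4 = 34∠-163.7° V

Step 1 — Convert each phasor to rectangular form:
  V1 = 20.7·(cos(-160.6°) + j·sin(-160.6°)) = -19.52 - j6.876 V
  V2 = 239·(cos(56.6°) + j·sin(56.6°)) = 131.6 + j199.5 V
  V3 = 110·(cos(30.0°) + j·sin(30.0°)) = 95.26 + j55 V
  V4 = 34·(cos(-163.7°) + j·sin(-163.7°)) = -32.63 - j9.543 V
Step 2 — Sum components: V_total = 174.7 + j238.1 V.
Step 3 — Convert to polar: |V_total| = 295.3 V, ∠V_total = 53.7°.

V_total = 295.3∠53.7° V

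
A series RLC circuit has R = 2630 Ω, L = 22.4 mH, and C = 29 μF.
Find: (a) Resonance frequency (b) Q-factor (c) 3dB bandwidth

Step 1 — Resonance: ω₀ = 1/√(LC) = 1/√(0.0224·2.9e-05) = 1241 rad/s.
Step 2 — f₀ = ω₀/(2π) = 197.5 Hz.
Step 3 — Series Q: Q = ω₀L/R = 1241·0.0224/2630 = 0.01057.
Step 4 — Bandwidth: Δω = ω₀/Q = 1.174e+05 rad/s; BW = Δω/(2π) = 1.869e+04 Hz.

(a) f₀ = 197.5 Hz  (b) Q = 0.01057  (c) BW = 1.869e+04 Hz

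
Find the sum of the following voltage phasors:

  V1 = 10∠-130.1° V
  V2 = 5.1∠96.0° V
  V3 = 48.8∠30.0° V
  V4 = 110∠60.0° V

Step 1 — Convert each phasor to rectangular form:
  V1 = 10·(cos(-130.1°) + j·sin(-130.1°)) = -6.441 - j7.649 V
  V2 = 5.1·(cos(96.0°) + j·sin(96.0°)) = -0.5331 + j5.072 V
  V3 = 48.8·(cos(30.0°) + j·sin(30.0°)) = 42.26 + j24.4 V
  V4 = 110·(cos(60.0°) + j·sin(60.0°)) = 55 + j95.26 V
Step 2 — Sum components: V_total = 90.29 + j117.1 V.
Step 3 — Convert to polar: |V_total| = 147.9 V, ∠V_total = 52.4°.

V_total = 147.9∠52.4° V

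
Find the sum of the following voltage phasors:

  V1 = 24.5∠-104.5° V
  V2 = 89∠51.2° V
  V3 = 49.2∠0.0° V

Step 1 — Convert each phasor to rectangular form:
  V1 = 24.5·(cos(-104.5°) + j·sin(-104.5°)) = -6.134 - j23.72 V
  V2 = 89·(cos(51.2°) + j·sin(51.2°)) = 55.77 + j69.36 V
  V3 = 49.2·(cos(0.0°) + j·sin(0.0°)) = 49.2 V
Step 2 — Sum components: V_total = 98.83 + j45.64 V.
Step 3 — Convert to polar: |V_total| = 108.9 V, ∠V_total = 24.8°.

V_total = 108.9∠24.8° V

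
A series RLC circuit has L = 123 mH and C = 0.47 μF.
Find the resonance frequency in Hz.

Step 1 — Resonance condition Im(Z)=0 gives ω₀ = 1/√(LC).
Step 2 — ω₀ = 1/√(0.123·4.7e-07) = 4159 rad/s.
Step 3 — f₀ = ω₀/(2π) = 661.9 Hz.

f₀ = 661.9 Hz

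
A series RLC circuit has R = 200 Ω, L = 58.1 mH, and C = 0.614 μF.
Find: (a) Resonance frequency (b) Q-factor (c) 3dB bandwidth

Step 1 — Resonance: ω₀ = 1/√(LC) = 1/√(0.0581·6.14e-07) = 5295 rad/s.
Step 2 — f₀ = ω₀/(2π) = 842.7 Hz.
Step 3 — Series Q: Q = ω₀L/R = 5295·0.0581/200 = 1.538.
Step 4 — Bandwidth: Δω = ω₀/Q = 3442 rad/s; BW = Δω/(2π) = 547.9 Hz.

(a) f₀ = 842.7 Hz  (b) Q = 1.538  (c) BW = 547.9 Hz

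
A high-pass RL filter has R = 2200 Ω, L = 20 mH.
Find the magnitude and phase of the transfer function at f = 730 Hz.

Step 1 — Angular frequency: ω = 2π·730 = 4587 rad/s.
Step 2 — Transfer function: H(jω) = jωL/(R + jωL).
Step 3 — Numerator jωL = j·91.73; denominator R + jωL = 2200 + j91.73.
Step 4 — H = 0.001736 + j0.04163.
Step 5 — Magnitude: |H| = 0.04166 (-27.6 dB); phase: φ = 87.6°.

|H| = 0.04166 (-27.6 dB), φ = 87.6°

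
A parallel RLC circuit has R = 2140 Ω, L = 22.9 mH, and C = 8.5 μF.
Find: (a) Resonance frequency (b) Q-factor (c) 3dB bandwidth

Step 1 — Resonance: ω₀ = 1/√(LC) = 1/√(0.0229·8.5e-06) = 2267 rad/s.
Step 2 — f₀ = ω₀/(2π) = 360.7 Hz.
Step 3 — Parallel Q: Q = R/(ω₀L) = 2140/(2267·0.0229) = 41.23.
Step 4 — Bandwidth: Δω = ω₀/Q = 54.98 rad/s; BW = Δω/(2π) = 8.75 Hz.

(a) f₀ = 360.7 Hz  (b) Q = 41.23  (c) BW = 8.75 Hz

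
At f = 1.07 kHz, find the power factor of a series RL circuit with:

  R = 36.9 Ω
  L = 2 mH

Step 1 — Angular frequency: ω = 2π·f = 2π·1070 = 6723 rad/s.
Step 2 — Component impedances:
  R: Z = R = 36.9 Ω
  L: Z = jωL = j·6723·0.002 = 0 + j13.45 Ω
Step 3 — Series combination: Z_total = R + L = 36.9 + j13.45 Ω = 39.27∠20.0° Ω.
Step 4 — Power factor: PF = cos(φ) = Re(Z)/|Z| = 36.9/39.27 = 0.9396.
Step 5 — Type: Im(Z) = 13.45 ⇒ lagging (phase φ = 20.0°).

PF = 0.9396 (lagging, φ = 20.0°)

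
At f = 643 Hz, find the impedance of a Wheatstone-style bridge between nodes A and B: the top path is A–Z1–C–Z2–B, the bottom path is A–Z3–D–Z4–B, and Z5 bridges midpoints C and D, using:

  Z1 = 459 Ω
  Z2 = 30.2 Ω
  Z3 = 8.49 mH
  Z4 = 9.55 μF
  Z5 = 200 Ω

Step 1 — Angular frequency: ω = 2π·f = 2π·643 = 4040 rad/s.
Step 2 — Component impedances:
  Z1: Z = R = 459 Ω
  Z2: Z = R = 30.2 Ω
  Z3: Z = jωL = j·4040·0.00849 = 0 + j34.3 Ω
  Z4: Z = 1/(jωC) = -j/(ω·C) = 0 - j25.92 Ω
  Z5: Z = R = 200 Ω
Step 3 — Bridge requires nodal analysis (the Z5 bridge couples midpoints C and D, so the two paths cannot be reduced to a simple series/parallel combination). Setting node B to ground and injecting 1 A at node A, the 3-node admittance system at A, C, D solves to V_A = Z_AB = 3.163 + j8.574 Ω = 9.139∠69.7° Ω.

Z = 3.163 + j8.574 Ω = 9.139∠69.7° Ω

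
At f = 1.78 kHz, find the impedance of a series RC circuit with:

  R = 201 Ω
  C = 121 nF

Step 1 — Angular frequency: ω = 2π·f = 2π·1780 = 1.118e+04 rad/s.
Step 2 — Component impedances:
  R: Z = R = 201 Ω
  C: Z = 1/(jωC) = -j/(ω·C) = 0 - j738.9 Ω
Step 3 — Series combination: Z_total = R + C = 201 - j738.9 Ω = 765.8∠-74.8° Ω.

Z = 201 - j738.9 Ω = 765.8∠-74.8° Ω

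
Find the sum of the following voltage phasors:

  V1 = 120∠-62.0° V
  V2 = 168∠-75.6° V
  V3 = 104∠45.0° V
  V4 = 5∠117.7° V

Step 1 — Convert each phasor to rectangular form:
  V1 = 120·(cos(-62.0°) + j·sin(-62.0°)) = 56.34 - j106 V
  V2 = 168·(cos(-75.6°) + j·sin(-75.6°)) = 41.78 - j162.7 V
  V3 = 104·(cos(45.0°) + j·sin(45.0°)) = 73.54 + j73.54 V
  V4 = 5·(cos(117.7°) + j·sin(117.7°)) = -2.324 + j4.427 V
Step 2 — Sum components: V_total = 169.3 - j190.7 V.
Step 3 — Convert to polar: |V_total| = 255 V, ∠V_total = -48.4°.

V_total = 255∠-48.4° V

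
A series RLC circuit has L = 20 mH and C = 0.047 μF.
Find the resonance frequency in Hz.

Step 1 — Resonance condition Im(Z)=0 gives ω₀ = 1/√(LC).
Step 2 — ω₀ = 1/√(0.02·4.7e-08) = 3.262e+04 rad/s.
Step 3 — f₀ = ω₀/(2π) = 5191 Hz.

f₀ = 5191 Hz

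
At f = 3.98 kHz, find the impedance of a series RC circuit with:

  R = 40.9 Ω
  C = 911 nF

Step 1 — Angular frequency: ω = 2π·f = 2π·3980 = 2.501e+04 rad/s.
Step 2 — Component impedances:
  R: Z = R = 40.9 Ω
  C: Z = 1/(jωC) = -j/(ω·C) = 0 - j43.9 Ω
Step 3 — Series combination: Z_total = R + C = 40.9 - j43.9 Ω = 60∠-47.0° Ω.

Z = 40.9 - j43.9 Ω = 60∠-47.0° Ω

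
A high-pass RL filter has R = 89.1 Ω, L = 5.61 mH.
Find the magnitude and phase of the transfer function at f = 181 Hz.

Step 1 — Angular frequency: ω = 2π·181 = 1137 rad/s.
Step 2 — Transfer function: H(jω) = jωL/(R + jωL).
Step 3 — Numerator jωL = j·6.38; denominator R + jωL = 89.1 + j6.38.
Step 4 — H = 0.005101 + j0.07124.
Step 5 — Magnitude: |H| = 0.07142 (-22.9 dB); phase: φ = 85.9°.

|H| = 0.07142 (-22.9 dB), φ = 85.9°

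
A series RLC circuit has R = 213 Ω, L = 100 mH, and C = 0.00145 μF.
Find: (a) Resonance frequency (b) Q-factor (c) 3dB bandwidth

Step 1 — Resonance: ω₀ = 1/√(LC) = 1/√(0.1·1.45e-09) = 8.305e+04 rad/s.
Step 2 — f₀ = ω₀/(2π) = 1.322e+04 Hz.
Step 3 — Series Q: Q = ω₀L/R = 8.305e+04·0.1/213 = 38.99.
Step 4 — Bandwidth: Δω = ω₀/Q = 2130 rad/s; BW = Δω/(2π) = 339 Hz.

(a) f₀ = 1.322e+04 Hz  (b) Q = 38.99  (c) BW = 339 Hz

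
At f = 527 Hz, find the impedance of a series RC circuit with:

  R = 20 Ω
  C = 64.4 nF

Step 1 — Angular frequency: ω = 2π·f = 2π·527 = 3311 rad/s.
Step 2 — Component impedances:
  R: Z = R = 20 Ω
  C: Z = 1/(jωC) = -j/(ω·C) = 0 - j4689 Ω
Step 3 — Series combination: Z_total = R + C = 20 - j4689 Ω = 4690∠-89.8° Ω.

Z = 20 - j4689 Ω = 4690∠-89.8° Ω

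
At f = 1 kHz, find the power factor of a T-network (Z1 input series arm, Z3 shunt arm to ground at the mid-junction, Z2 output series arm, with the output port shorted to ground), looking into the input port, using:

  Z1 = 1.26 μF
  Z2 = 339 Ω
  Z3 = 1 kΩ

Step 1 — Angular frequency: ω = 2π·f = 2π·1000 = 6283 rad/s.
Step 2 — Component impedances:
  Z1: Z = 1/(jωC) = -j/(ω·C) = 0 - j126.3 Ω
  Z2: Z = R = 339 Ω
  Z3: Z = R = 1000 Ω
Step 3 — With the output port shorted to ground, the output series arm Z2 runs from the junction to ground; the shunt arm Z3 also runs from the junction to ground. They appear in parallel: Z3 || Z2 = 253.2 Ω.
Step 4 — Series with input arm Z1: Z_in = Z1 + (Z3 || Z2) = 253.2 - j126.3 Ω = 282.9∠-26.5° Ω.
Step 5 — Power factor: PF = cos(φ) = Re(Z)/|Z| = 253.17/282.93 = 0.8948.
Step 6 — Type: Im(Z) = -126.3 ⇒ leading (phase φ = -26.5°).

PF = 0.8948 (leading, φ = -26.5°)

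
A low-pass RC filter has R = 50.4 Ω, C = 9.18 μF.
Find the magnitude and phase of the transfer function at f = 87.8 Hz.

Step 1 — Angular frequency: ω = 2π·87.8 = 551.7 rad/s.
Step 2 — Transfer function: H(jω) = 1/(1 + jωRC).
Step 3 — Denominator: 1 + jωRC = 1 + j·551.7·50.4·9.18e-06 = 1 + j0.2552.
Step 4 — H = 0.9388 - j0.2396.
Step 5 — Magnitude: |H| = 0.9689 (-0.3 dB); phase: φ = -14.3°.

|H| = 0.9689 (-0.3 dB), φ = -14.3°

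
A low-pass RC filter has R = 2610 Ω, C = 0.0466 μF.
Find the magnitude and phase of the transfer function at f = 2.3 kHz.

Step 1 — Angular frequency: ω = 2π·2300 = 1.445e+04 rad/s.
Step 2 — Transfer function: H(jω) = 1/(1 + jωRC).
Step 3 — Denominator: 1 + jωRC = 1 + j·1.445e+04·2610·4.66e-08 = 1 + j1.758.
Step 4 — H = 0.2445 - j0.4298.
Step 5 — Magnitude: |H| = 0.4945 (-6.1 dB); phase: φ = -60.4°.

|H| = 0.4945 (-6.1 dB), φ = -60.4°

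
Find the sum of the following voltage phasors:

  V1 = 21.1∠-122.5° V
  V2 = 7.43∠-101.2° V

Step 1 — Convert each phasor to rectangular form:
  V1 = 21.1·(cos(-122.5°) + j·sin(-122.5°)) = -11.34 - j17.8 V
  V2 = 7.43·(cos(-101.2°) + j·sin(-101.2°)) = -1.443 - j7.288 V
Step 2 — Sum components: V_total = -12.78 - j25.08 V.
Step 3 — Convert to polar: |V_total| = 28.15 V, ∠V_total = -117.0°.

V_total = 28.15∠-117.0° V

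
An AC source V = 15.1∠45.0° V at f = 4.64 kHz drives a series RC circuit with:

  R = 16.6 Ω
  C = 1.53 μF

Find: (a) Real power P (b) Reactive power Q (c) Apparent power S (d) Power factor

Step 1 — Angular frequency: ω = 2π·f = 2π·4640 = 2.915e+04 rad/s.
Step 2 — Component impedances:
  R: Z = R = 16.6 Ω
  C: Z = 1/(jωC) = -j/(ω·C) = 0 - j22.42 Ω
Step 3 — Series combination: Z_total = R + C = 16.6 - j22.42 Ω = 27.9∠-53.5° Ω.
Step 4 — Source phasor: V = 15.1∠45.0° V = 10.68 + j10.68 V.
Step 5 — Current: I = V / Z = -0.07984 + j0.5354 A = 0.5413∠98.5° A.
Step 6 — Complex power: S = V·I* = 4.864 - j6.569 VA.
Step 7 — Real power: P = Re(S) = 4.864 W.
Step 8 — Reactive power: Q = Im(S) = -6.569 VAR.
Step 9 — Apparent power: |S| = 8.174 VA.
Step 10 — Power factor: PF = P/|S| = 0.5951 (leading).

(a) P = 4.864 W  (b) Q = -6.569 VAR  (c) S = 8.174 VA  (d) PF = 0.5951 (leading)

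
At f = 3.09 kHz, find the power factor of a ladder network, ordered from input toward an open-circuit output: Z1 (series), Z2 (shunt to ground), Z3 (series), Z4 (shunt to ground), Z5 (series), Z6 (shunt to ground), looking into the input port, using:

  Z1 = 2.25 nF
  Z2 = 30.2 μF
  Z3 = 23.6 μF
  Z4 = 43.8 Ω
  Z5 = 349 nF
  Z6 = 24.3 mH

Step 1 — Angular frequency: ω = 2π·f = 2π·3090 = 1.942e+04 rad/s.
Step 2 — Component impedances:
  Z1: Z = 1/(jωC) = -j/(ω·C) = 0 - j2.289e+04 Ω
  Z2: Z = 1/(jωC) = -j/(ω·C) = 0 - j1.706 Ω
  Z3: Z = 1/(jωC) = -j/(ω·C) = 0 - j2.182 Ω
  Z4: Z = R = 43.8 Ω
  Z5: Z = 1/(jωC) = -j/(ω·C) = 0 - j147.6 Ω
  Z6: Z = jωL = j·1.942e+04·0.0243 = 0 + j471.8 Ω
Step 3 — Ladder network (open output): work backward from the far end, alternating series and parallel combinations. Z_in = 0.06749 - j2.289e+04 Ω = 2.289e+04∠-90.0° Ω.
Step 4 — Power factor: PF = cos(φ) = Re(Z)/|Z| = 0.06749/2.289e+04 = 2.948e-06.
Step 5 — Type: Im(Z) = -2.289e+04 ⇒ leading (phase φ = -90.0°).

PF = 2.948e-06 (leading, φ = -90.0°)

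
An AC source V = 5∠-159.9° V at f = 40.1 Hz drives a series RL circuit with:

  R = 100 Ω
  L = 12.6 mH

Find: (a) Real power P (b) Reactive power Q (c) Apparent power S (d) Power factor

Step 1 — Angular frequency: ω = 2π·f = 2π·40.1 = 252 rad/s.
Step 2 — Component impedances:
  R: Z = R = 100 Ω
  L: Z = jωL = j·252·0.0126 = 0 + j3.175 Ω
Step 3 — Series combination: Z_total = R + L = 100 + j3.175 Ω = 100.1∠1.8° Ω.
Step 4 — Source phasor: V = 5∠-159.9° V = -4.695 - j1.718 V.
Step 5 — Current: I = V / Z = -0.04745 - j0.01568 A = 0.04997∠-161.7° A.
Step 6 — Complex power: S = V·I* = 0.2497 + j0.007929 VA.
Step 7 — Real power: P = Re(S) = 0.2497 W.
Step 8 — Reactive power: Q = Im(S) = 0.007929 VAR.
Step 9 — Apparent power: |S| = 0.2499 VA.
Step 10 — Power factor: PF = P/|S| = 0.9995 (lagging).

(a) P = 0.2497 W  (b) Q = 0.007929 VAR  (c) S = 0.2499 VA  (d) PF = 0.9995 (lagging)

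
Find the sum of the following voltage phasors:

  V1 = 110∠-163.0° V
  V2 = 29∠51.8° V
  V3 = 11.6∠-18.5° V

Step 1 — Convert each phasor to rectangular form:
  V1 = 110·(cos(-163.0°) + j·sin(-163.0°)) = -105.2 - j32.16 V
  V2 = 29·(cos(51.8°) + j·sin(51.8°)) = 17.93 + j22.79 V
  V3 = 11.6·(cos(-18.5°) + j·sin(-18.5°)) = 11 - j3.681 V
Step 2 — Sum components: V_total = -76.26 - j13.05 V.
Step 3 — Convert to polar: |V_total| = 77.37 V, ∠V_total = -170.3°.

V_total = 77.37∠-170.3° V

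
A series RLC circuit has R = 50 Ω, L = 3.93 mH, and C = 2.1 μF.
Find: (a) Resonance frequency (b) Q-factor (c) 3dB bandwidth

Step 1 — Resonance condition Im(Z)=0 gives ω₀ = 1/√(LC).
Step 2 — ω₀ = 1/√(0.00393·2.1e-06) = 1.101e+04 rad/s.
Step 3 — f₀ = ω₀/(2π) = 1752 Hz.
Step 4 — Series Q: Q = ω₀L/R = 1.101e+04·0.00393/50 = 0.8652.
Step 5 — 3dB bandwidth: Δω = ω₀/Q = 1.272e+04 rad/s; BW = Δω/(2π) = 2025 Hz.

(a) f₀ = 1752 Hz  (b) Q = 0.8652  (c) BW = 2025 Hz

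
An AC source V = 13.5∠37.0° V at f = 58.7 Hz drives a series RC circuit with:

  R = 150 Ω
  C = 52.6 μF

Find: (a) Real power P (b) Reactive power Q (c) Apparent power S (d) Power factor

Step 1 — Angular frequency: ω = 2π·f = 2π·58.7 = 368.8 rad/s.
Step 2 — Component impedances:
  R: Z = R = 150 Ω
  C: Z = 1/(jωC) = -j/(ω·C) = 0 - j51.55 Ω
Step 3 — Series combination: Z_total = R + C = 150 - j51.55 Ω = 158.6∠-19.0° Ω.
Step 4 — Source phasor: V = 13.5∠37.0° V = 10.78 + j8.125 V.
Step 5 — Current: I = V / Z = 0.04764 + j0.07053 A = 0.08511∠56.0° A.
Step 6 — Complex power: S = V·I* = 1.087 - j0.3734 VA.
Step 7 — Real power: P = Re(S) = 1.087 W.
Step 8 — Reactive power: Q = Im(S) = -0.3734 VAR.
Step 9 — Apparent power: |S| = 1.149 VA.
Step 10 — Power factor: PF = P/|S| = 0.9457 (leading).

(a) P = 1.087 W  (b) Q = -0.3734 VAR  (c) S = 1.149 VA  (d) PF = 0.9457 (leading)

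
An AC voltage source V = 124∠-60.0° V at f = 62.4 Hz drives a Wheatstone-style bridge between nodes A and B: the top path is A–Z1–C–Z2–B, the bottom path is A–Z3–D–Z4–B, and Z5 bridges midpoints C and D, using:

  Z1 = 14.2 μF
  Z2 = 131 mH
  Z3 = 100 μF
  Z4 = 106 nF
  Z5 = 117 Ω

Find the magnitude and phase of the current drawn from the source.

Step 1 — Angular frequency: ω = 2π·f = 2π·62.4 = 392.1 rad/s.
Step 2 — Component impedances:
  Z1: Z = 1/(jωC) = -j/(ω·C) = 0 - j179.6 Ω
  Z2: Z = jωL = j·392.1·0.131 = 0 + j51.36 Ω
  Z3: Z = 1/(jωC) = -j/(ω·C) = 0 - j25.51 Ω
  Z4: Z = 1/(jωC) = -j/(ω·C) = 0 - j2.406e+04 Ω
  Z5: Z = R = 117 Ω
Step 3 — Bridge requires nodal analysis (the Z5 bridge couples midpoints C and D, so the two paths cannot be reduced to a simple series/parallel combination). Setting node B to ground and injecting 1 A at node A, the 3-node admittance system at A, C, D solves to V_A = Z_AB = 67.74 - j9.829 Ω = 68.45∠-8.3° Ω.
Step 4 — Source phasor: V = 124∠-60.0° V = 62 - j107.4 V.
Step 5 — Ohm's law: I = V / Z_total = (62 - j107.4) / (67.74 - j9.829) = 1.122 - j1.423 A.
Step 6 — Convert to polar: |I| = 1.812 A, ∠I = -51.7°.

I = 1.812∠-51.7° A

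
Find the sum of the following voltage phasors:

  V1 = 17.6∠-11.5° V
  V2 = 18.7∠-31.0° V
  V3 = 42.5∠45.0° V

Step 1 — Convert each phasor to rectangular form:
  V1 = 17.6·(cos(-11.5°) + j·sin(-11.5°)) = 17.25 - j3.509 V
  V2 = 18.7·(cos(-31.0°) + j·sin(-31.0°)) = 16.03 - j9.631 V
  V3 = 42.5·(cos(45.0°) + j·sin(45.0°)) = 30.05 + j30.05 V
Step 2 — Sum components: V_total = 63.33 + j16.91 V.
Step 3 — Convert to polar: |V_total| = 65.55 V, ∠V_total = 15.0°.

V_total = 65.55∠15.0° V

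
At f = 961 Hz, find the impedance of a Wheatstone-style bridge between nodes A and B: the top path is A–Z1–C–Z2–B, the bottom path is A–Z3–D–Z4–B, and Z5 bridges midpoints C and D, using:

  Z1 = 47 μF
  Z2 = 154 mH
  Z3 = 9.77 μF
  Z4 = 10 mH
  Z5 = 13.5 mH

Step 1 — Angular frequency: ω = 2π·f = 2π·961 = 6038 rad/s.
Step 2 — Component impedances:
  Z1: Z = 1/(jωC) = -j/(ω·C) = 0 - j3.524 Ω
  Z2: Z = jωL = j·6038·0.154 = 0 + j929.9 Ω
  Z3: Z = 1/(jωC) = -j/(ω·C) = 0 - j16.95 Ω
  Z4: Z = jωL = j·6038·0.01 = 0 + j60.38 Ω
  Z5: Z = jωL = j·6038·0.0135 = 0 + j81.51 Ω
Step 3 — Bridge requires nodal analysis (the Z5 bridge couples midpoints C and D, so the two paths cannot be reduced to a simple series/parallel combination). Setting node B to ground and injecting 1 A at node A, the 3-node admittance system at A, C, D solves to V_A = Z_AB = 0 + j37.24 Ω = 37.24∠90.0° Ω.

Z = 0 + j37.24 Ω = 37.24∠90.0° Ω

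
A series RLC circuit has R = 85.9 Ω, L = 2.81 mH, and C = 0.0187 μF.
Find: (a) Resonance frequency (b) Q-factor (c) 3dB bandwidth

Step 1 — Resonance condition Im(Z)=0 gives ω₀ = 1/√(LC).
Step 2 — ω₀ = 1/√(0.00281·1.87e-08) = 1.38e+05 rad/s.
Step 3 — f₀ = ω₀/(2π) = 2.196e+04 Hz.
Step 4 — Series Q: Q = ω₀L/R = 1.38e+05·0.00281/85.9 = 4.513.
Step 5 — 3dB bandwidth: Δω = ω₀/Q = 3.057e+04 rad/s; BW = Δω/(2π) = 4865 Hz.

(a) f₀ = 2.196e+04 Hz  (b) Q = 4.513  (c) BW = 4865 Hz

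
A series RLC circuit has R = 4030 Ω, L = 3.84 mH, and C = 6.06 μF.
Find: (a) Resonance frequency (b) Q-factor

Step 1 — Resonance condition Im(Z)=0 gives ω₀ = 1/√(LC).
Step 2 — ω₀ = 1/√(0.00384·6.06e-06) = 6555 rad/s.
Step 3 — f₀ = ω₀/(2π) = 1043 Hz.
Step 4 — Series Q: Q = ω₀L/R = 6555·0.00384/4030 = 0.006246.

(a) f₀ = 1043 Hz  (b) Q = 0.006246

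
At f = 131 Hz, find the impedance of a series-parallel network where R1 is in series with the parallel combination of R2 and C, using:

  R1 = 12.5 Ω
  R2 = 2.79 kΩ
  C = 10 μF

Step 1 — Angular frequency: ω = 2π·f = 2π·131 = 823.1 rad/s.
Step 2 — Component impedances:
  R1: Z = R = 12.5 Ω
  R2: Z = R = 2790 Ω
  C: Z = 1/(jωC) = -j/(ω·C) = 0 - j121.5 Ω
Step 3 — Parallel branch: R2 || C = 1/(1/R2 + 1/C) = 5.28 - j121.3 Ω.
Step 4 — Series with R1: Z_total = R1 + (R2 || C) = 17.78 - j121.3 Ω = 122.6∠-81.7° Ω.

Z = 17.78 - j121.3 Ω = 122.6∠-81.7° Ω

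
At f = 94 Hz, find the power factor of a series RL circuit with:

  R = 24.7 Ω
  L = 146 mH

Step 1 — Angular frequency: ω = 2π·f = 2π·94 = 590.6 rad/s.
Step 2 — Component impedances:
  R: Z = R = 24.7 Ω
  L: Z = jωL = j·590.6·0.146 = 0 + j86.23 Ω
Step 3 — Series combination: Z_total = R + L = 24.7 + j86.23 Ω = 89.7∠74.0° Ω.
Step 4 — Power factor: PF = cos(φ) = Re(Z)/|Z| = 24.7/89.7 = 0.2754.
Step 5 — Type: Im(Z) = 86.23 ⇒ lagging (phase φ = 74.0°).

PF = 0.2754 (lagging, φ = 74.0°)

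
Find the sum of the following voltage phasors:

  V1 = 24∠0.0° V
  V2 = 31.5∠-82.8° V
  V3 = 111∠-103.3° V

Step 1 — Convert each phasor to rectangular form:
  V1 = 24·(cos(0.0°) + j·sin(0.0°)) = 24 V
  V2 = 31.5·(cos(-82.8°) + j·sin(-82.8°)) = 3.948 - j31.25 V
  V3 = 111·(cos(-103.3°) + j·sin(-103.3°)) = -25.54 - j108 V
Step 2 — Sum components: V_total = 2.412 - j139.3 V.
Step 3 — Convert to polar: |V_total| = 139.3 V, ∠V_total = -89.0°.

V_total = 139.3∠-89.0° V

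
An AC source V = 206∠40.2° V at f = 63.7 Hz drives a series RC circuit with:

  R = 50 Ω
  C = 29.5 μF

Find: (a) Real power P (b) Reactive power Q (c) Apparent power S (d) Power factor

Step 1 — Angular frequency: ω = 2π·f = 2π·63.7 = 400.2 rad/s.
Step 2 — Component impedances:
  R: Z = R = 50 Ω
  C: Z = 1/(jωC) = -j/(ω·C) = 0 - j84.7 Ω
Step 3 — Series combination: Z_total = R + C = 50 - j84.7 Ω = 98.35∠-59.4° Ω.
Step 4 — Source phasor: V = 206∠40.2° V = 157.3 + j133 V.
Step 5 — Current: I = V / Z = -0.3509 + j2.065 A = 2.095∠99.6° A.
Step 6 — Complex power: S = V·I* = 219.3 - j371.6 VA.
Step 7 — Real power: P = Re(S) = 219.3 W.
Step 8 — Reactive power: Q = Im(S) = -371.6 VAR.
Step 9 — Apparent power: |S| = 431.5 VA.
Step 10 — Power factor: PF = P/|S| = 0.5084 (leading).

(a) P = 219.3 W  (b) Q = -371.6 VAR  (c) S = 431.5 VA  (d) PF = 0.5084 (leading)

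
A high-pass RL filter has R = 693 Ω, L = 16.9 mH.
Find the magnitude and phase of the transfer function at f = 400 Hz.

Step 1 — Angular frequency: ω = 2π·400 = 2513 rad/s.
Step 2 — Transfer function: H(jω) = jωL/(R + jωL).
Step 3 — Numerator jωL = j·42.47; denominator R + jωL = 693 + j42.47.
Step 4 — H = 0.003742 + j0.06106.
Step 5 — Magnitude: |H| = 0.06118 (-24.3 dB); phase: φ = 86.5°.

|H| = 0.06118 (-24.3 dB), φ = 86.5°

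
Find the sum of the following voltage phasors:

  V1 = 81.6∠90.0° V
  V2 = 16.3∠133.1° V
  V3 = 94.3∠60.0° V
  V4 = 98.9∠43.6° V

Step 1 — Convert each phasor to rectangular form:
  V1 = 81.6·(cos(90.0°) + j·sin(90.0°)) = 0 + j81.6 V
  V2 = 16.3·(cos(133.1°) + j·sin(133.1°)) = -11.14 + j11.9 V
  V3 = 94.3·(cos(60.0°) + j·sin(60.0°)) = 47.15 + j81.67 V
  V4 = 98.9·(cos(43.6°) + j·sin(43.6°)) = 71.62 + j68.2 V
Step 2 — Sum components: V_total = 107.6 + j243.4 V.
Step 3 — Convert to polar: |V_total| = 266.1 V, ∠V_total = 66.1°.

V_total = 266.1∠66.1° V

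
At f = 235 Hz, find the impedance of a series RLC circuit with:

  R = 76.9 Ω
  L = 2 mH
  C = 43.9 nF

Step 1 — Angular frequency: ω = 2π·f = 2π·235 = 1477 rad/s.
Step 2 — Component impedances:
  R: Z = R = 76.9 Ω
  L: Z = jωL = j·1477·0.002 = 0 + j2.953 Ω
  C: Z = 1/(jωC) = -j/(ω·C) = 0 - j1.543e+04 Ω
Step 3 — Series combination: Z_total = R + L + C = 76.9 - j1.542e+04 Ω = 1.542e+04∠-89.7° Ω.

Z = 76.9 - j1.542e+04 Ω = 1.542e+04∠-89.7° Ω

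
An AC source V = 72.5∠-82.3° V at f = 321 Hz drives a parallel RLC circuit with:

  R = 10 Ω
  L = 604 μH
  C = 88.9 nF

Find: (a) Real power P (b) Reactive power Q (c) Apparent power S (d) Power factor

Step 1 — Angular frequency: ω = 2π·f = 2π·321 = 2017 rad/s.
Step 2 — Component impedances:
  R: Z = R = 10 Ω
  L: Z = jωL = j·2017·0.000604 = 0 + j1.218 Ω
  C: Z = 1/(jωC) = -j/(ω·C) = 0 - j5577 Ω
Step 3 — Parallel combination: 1/Z_total = 1/R + 1/L + 1/C; Z_total = 0.1463 + j1.201 Ω = 1.21∠83.1° Ω.
Step 4 — Source phasor: V = 72.5∠-82.3° V = 9.714 - j71.85 V.
Step 5 — Current: I = V / Z = -57.99 - j15.16 A = 59.94∠-165.4° A.
Step 6 — Complex power: S = V·I* = 525.6 + j4314 VA.
Step 7 — Real power: P = Re(S) = 525.6 W.
Step 8 — Reactive power: Q = Im(S) = 4314 VAR.
Step 9 — Apparent power: |S| = 4346 VA.
Step 10 — Power factor: PF = P/|S| = 0.121 (lagging).

(a) P = 525.6 W  (b) Q = 4314 VAR  (c) S = 4346 VA  (d) PF = 0.121 (lagging)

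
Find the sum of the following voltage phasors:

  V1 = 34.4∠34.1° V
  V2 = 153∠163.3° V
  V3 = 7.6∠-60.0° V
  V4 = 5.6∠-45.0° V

Step 1 — Convert each phasor to rectangular form:
  V1 = 34.4·(cos(34.1°) + j·sin(34.1°)) = 28.49 + j19.29 V
  V2 = 153·(cos(163.3°) + j·sin(163.3°)) = -146.5 + j43.97 V
  V3 = 7.6·(cos(-60.0°) + j·sin(-60.0°)) = 3.8 - j6.582 V
  V4 = 5.6·(cos(-45.0°) + j·sin(-45.0°)) = 3.96 - j3.96 V
Step 2 — Sum components: V_total = -110.3 + j52.71 V.
Step 3 — Convert to polar: |V_total| = 122.2 V, ∠V_total = 154.5°.

V_total = 122.2∠154.5° V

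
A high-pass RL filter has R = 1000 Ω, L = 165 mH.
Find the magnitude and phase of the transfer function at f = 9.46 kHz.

Step 1 — Angular frequency: ω = 2π·9460 = 5.944e+04 rad/s.
Step 2 — Transfer function: H(jω) = jωL/(R + jωL).
Step 3 — Numerator jωL = j·9807; denominator R + jωL = 1000 + j9807.
Step 4 — H = 0.9897 + j0.1009.
Step 5 — Magnitude: |H| = 0.9948 (-0.0 dB); phase: φ = 5.8°.

|H| = 0.9948 (-0.0 dB), φ = 5.8°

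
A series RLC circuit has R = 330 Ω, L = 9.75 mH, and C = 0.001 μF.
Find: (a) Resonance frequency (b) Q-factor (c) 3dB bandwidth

Step 1 — Resonance: ω₀ = 1/√(LC) = 1/√(0.00975·1e-09) = 3.203e+05 rad/s.
Step 2 — f₀ = ω₀/(2π) = 5.097e+04 Hz.
Step 3 — Series Q: Q = ω₀L/R = 3.203e+05·0.00975/330 = 9.462.
Step 4 — Bandwidth: Δω = ω₀/Q = 3.385e+04 rad/s; BW = Δω/(2π) = 5387 Hz.

(a) f₀ = 5.097e+04 Hz  (b) Q = 9.462  (c) BW = 5387 Hz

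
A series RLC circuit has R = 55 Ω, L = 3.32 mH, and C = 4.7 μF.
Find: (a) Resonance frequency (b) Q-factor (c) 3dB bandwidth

Step 1 — Resonance: ω₀ = 1/√(LC) = 1/√(0.00332·4.7e-06) = 8005 rad/s.
Step 2 — f₀ = ω₀/(2π) = 1274 Hz.
Step 3 — Series Q: Q = ω₀L/R = 8005·0.00332/55 = 0.4832.
Step 4 — Bandwidth: Δω = ω₀/Q = 1.657e+04 rad/s; BW = Δω/(2π) = 2637 Hz.

(a) f₀ = 1274 Hz  (b) Q = 0.4832  (c) BW = 2637 Hz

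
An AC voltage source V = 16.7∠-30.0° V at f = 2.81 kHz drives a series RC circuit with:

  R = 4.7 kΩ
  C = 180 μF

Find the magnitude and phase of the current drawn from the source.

Step 1 — Angular frequency: ω = 2π·f = 2π·2810 = 1.766e+04 rad/s.
Step 2 — Component impedances:
  R: Z = R = 4700 Ω
  C: Z = 1/(jωC) = -j/(ω·C) = 0 - j0.3147 Ω
Step 3 — Series combination: Z_total = R + C = 4700 - j0.3147 Ω = 4700∠-0.0° Ω.
Step 4 — Source phasor: V = 16.7∠-30.0° V = 14.46 - j8.35 V.
Step 5 — Ohm's law: I = V / Z_total = (14.46 - j8.35) / (4700 - j0.3147) = 0.003077 - j0.001776 A.
Step 6 — Convert to polar: |I| = 0.003553 A, ∠I = -30.0°.

I = 0.003553∠-30.0° A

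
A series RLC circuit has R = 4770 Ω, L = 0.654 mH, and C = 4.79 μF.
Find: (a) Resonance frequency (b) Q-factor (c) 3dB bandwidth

Step 1 — Resonance: ω₀ = 1/√(LC) = 1/√(0.000654·4.79e-06) = 1.787e+04 rad/s.
Step 2 — f₀ = ω₀/(2π) = 2844 Hz.
Step 3 — Series Q: Q = ω₀L/R = 1.787e+04·0.000654/4770 = 0.00245.
Step 4 — Bandwidth: Δω = ω₀/Q = 7.294e+06 rad/s; BW = Δω/(2π) = 1.161e+06 Hz.

(a) f₀ = 2844 Hz  (b) Q = 0.00245  (c) BW = 1.161e+06 Hz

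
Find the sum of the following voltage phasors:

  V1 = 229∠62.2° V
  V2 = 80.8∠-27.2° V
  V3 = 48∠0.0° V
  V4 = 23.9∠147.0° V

Step 1 — Convert each phasor to rectangular form:
  V1 = 229·(cos(62.2°) + j·sin(62.2°)) = 106.8 + j202.6 V
  V2 = 80.8·(cos(-27.2°) + j·sin(-27.2°)) = 71.86 - j36.93 V
  V3 = 48·(cos(0.0°) + j·sin(0.0°)) = 48 V
  V4 = 23.9·(cos(147.0°) + j·sin(147.0°)) = -20.04 + j13.02 V
Step 2 — Sum components: V_total = 206.6 + j178.7 V.
Step 3 — Convert to polar: |V_total| = 273.1 V, ∠V_total = 40.8°.

V_total = 273.1∠40.8° V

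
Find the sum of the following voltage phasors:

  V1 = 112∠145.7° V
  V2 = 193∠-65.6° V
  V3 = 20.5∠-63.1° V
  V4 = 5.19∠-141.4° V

Step 1 — Convert each phasor to rectangular form:
  V1 = 112·(cos(145.7°) + j·sin(145.7°)) = -92.52 + j63.11 V
  V2 = 193·(cos(-65.6°) + j·sin(-65.6°)) = 79.73 - j175.8 V
  V3 = 20.5·(cos(-63.1°) + j·sin(-63.1°)) = 9.275 - j18.28 V
  V4 = 5.19·(cos(-141.4°) + j·sin(-141.4°)) = -4.056 - j3.238 V
Step 2 — Sum components: V_total = -7.575 - j134.2 V.
Step 3 — Convert to polar: |V_total| = 134.4 V, ∠V_total = -93.2°.

V_total = 134.4∠-93.2° V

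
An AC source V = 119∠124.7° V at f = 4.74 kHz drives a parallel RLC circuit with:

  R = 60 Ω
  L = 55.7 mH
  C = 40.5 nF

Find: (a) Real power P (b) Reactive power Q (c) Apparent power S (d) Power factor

Step 1 — Angular frequency: ω = 2π·f = 2π·4740 = 2.978e+04 rad/s.
Step 2 — Component impedances:
  R: Z = R = 60 Ω
  L: Z = jωL = j·2.978e+04·0.0557 = 0 + j1659 Ω
  C: Z = 1/(jωC) = -j/(ω·C) = 0 - j829.1 Ω
Step 3 — Parallel combination: 1/Z_total = 1/R + 1/L + 1/C; Z_total = 59.92 - j2.169 Ω = 59.96∠-2.1° Ω.
Step 4 — Source phasor: V = 119∠124.7° V = -67.74 + j97.84 V.
Step 5 — Current: I = V / Z = -1.188 + j1.59 A = 1.985∠126.8° A.
Step 6 — Complex power: S = V·I* = 236 - j8.544 VA.
Step 7 — Real power: P = Re(S) = 236 W.
Step 8 — Reactive power: Q = Im(S) = -8.544 VAR.
Step 9 — Apparent power: |S| = 236.2 VA.
Step 10 — Power factor: PF = P/|S| = 0.9993 (leading).

(a) P = 236 W  (b) Q = -8.544 VAR  (c) S = 236.2 VA  (d) PF = 0.9993 (leading)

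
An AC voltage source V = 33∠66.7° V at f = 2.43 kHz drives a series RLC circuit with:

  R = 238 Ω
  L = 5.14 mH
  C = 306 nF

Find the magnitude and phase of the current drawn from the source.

Step 1 — Angular frequency: ω = 2π·f = 2π·2430 = 1.527e+04 rad/s.
Step 2 — Component impedances:
  R: Z = R = 238 Ω
  L: Z = jωL = j·1.527e+04·0.00514 = 0 + j78.48 Ω
  C: Z = 1/(jωC) = -j/(ω·C) = 0 - j214 Ω
Step 3 — Series combination: Z_total = R + L + C = 238 - j135.6 Ω = 273.9∠-29.7° Ω.
Step 4 — Source phasor: V = 33∠66.7° V = 13.05 + j30.31 V.
Step 5 — Ohm's law: I = V / Z_total = (13.05 + j30.31) / (238 - j135.6) = -0.01336 + j0.1197 A.
Step 6 — Convert to polar: |I| = 0.1205 A, ∠I = 96.4°.

I = 0.1205∠96.4° A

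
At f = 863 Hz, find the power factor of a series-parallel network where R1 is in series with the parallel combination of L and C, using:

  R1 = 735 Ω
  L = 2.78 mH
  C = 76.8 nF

Step 1 — Angular frequency: ω = 2π·f = 2π·863 = 5422 rad/s.
Step 2 — Component impedances:
  R1: Z = R = 735 Ω
  L: Z = jωL = j·5422·0.00278 = 0 + j15.07 Ω
  C: Z = 1/(jωC) = -j/(ω·C) = 0 - j2401 Ω
Step 3 — Parallel branch: L || C = 1/(1/L + 1/C) = 0 + j15.17 Ω.
Step 4 — Series with R1: Z_total = R1 + (L || C) = 735 + j15.17 Ω = 735.2∠1.2° Ω.
Step 5 — Power factor: PF = cos(φ) = Re(Z)/|Z| = 735/735.16 = 0.9998.
Step 6 — Type: Im(Z) = 15.17 ⇒ lagging (phase φ = 1.2°).

PF = 0.9998 (lagging, φ = 1.2°)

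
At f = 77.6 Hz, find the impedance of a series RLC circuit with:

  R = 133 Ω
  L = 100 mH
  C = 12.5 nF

Step 1 — Angular frequency: ω = 2π·f = 2π·77.6 = 487.6 rad/s.
Step 2 — Component impedances:
  R: Z = R = 133 Ω
  L: Z = jωL = j·487.6·0.1 = 0 + j48.76 Ω
  C: Z = 1/(jωC) = -j/(ω·C) = 0 - j1.641e+05 Ω
Step 3 — Series combination: Z_total = R + L + C = 133 - j1.64e+05 Ω = 1.64e+05∠-90.0° Ω.

Z = 133 - j1.64e+05 Ω = 1.64e+05∠-90.0° Ω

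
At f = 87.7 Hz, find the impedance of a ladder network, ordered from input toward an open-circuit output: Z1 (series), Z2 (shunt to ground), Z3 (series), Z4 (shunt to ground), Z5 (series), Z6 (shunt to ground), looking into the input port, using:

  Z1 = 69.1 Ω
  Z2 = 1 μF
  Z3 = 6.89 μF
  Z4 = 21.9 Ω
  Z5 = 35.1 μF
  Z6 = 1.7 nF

Step 1 — Angular frequency: ω = 2π·f = 2π·87.7 = 551 rad/s.
Step 2 — Component impedances:
  Z1: Z = R = 69.1 Ω
  Z2: Z = 1/(jωC) = -j/(ω·C) = 0 - j1815 Ω
  Z3: Z = 1/(jωC) = -j/(ω·C) = 0 - j263.4 Ω
  Z4: Z = R = 21.9 Ω
  Z5: Z = 1/(jωC) = -j/(ω·C) = 0 - j51.7 Ω
  Z6: Z = 1/(jωC) = -j/(ω·C) = 0 - j1.068e+06 Ω
Step 3 — Ladder network (open output): work backward from the far end, alternating series and parallel combinations. Z_in = 85.8 - j230.2 Ω = 245.7∠-69.6° Ω.

Z = 85.8 - j230.2 Ω = 245.7∠-69.6° Ω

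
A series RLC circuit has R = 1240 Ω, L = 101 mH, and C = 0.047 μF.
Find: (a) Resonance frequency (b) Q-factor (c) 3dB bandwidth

Step 1 — Resonance: ω₀ = 1/√(LC) = 1/√(0.101·4.7e-08) = 1.451e+04 rad/s.
Step 2 — f₀ = ω₀/(2π) = 2310 Hz.
Step 3 — Series Q: Q = ω₀L/R = 1.451e+04·0.101/1240 = 1.182.
Step 4 — Bandwidth: Δω = ω₀/Q = 1.228e+04 rad/s; BW = Δω/(2π) = 1954 Hz.

(a) f₀ = 2310 Hz  (b) Q = 1.182  (c) BW = 1954 Hz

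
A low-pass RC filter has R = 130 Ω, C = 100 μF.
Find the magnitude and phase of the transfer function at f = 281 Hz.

Step 1 — Angular frequency: ω = 2π·281 = 1766 rad/s.
Step 2 — Transfer function: H(jω) = 1/(1 + jωRC).
Step 3 — Denominator: 1 + jωRC = 1 + j·1766·130·0.0001 = 1 + j22.95.
Step 4 — H = 0.001895 - j0.04349.
Step 5 — Magnitude: |H| = 0.04353 (-27.2 dB); phase: φ = -87.5°.

|H| = 0.04353 (-27.2 dB), φ = -87.5°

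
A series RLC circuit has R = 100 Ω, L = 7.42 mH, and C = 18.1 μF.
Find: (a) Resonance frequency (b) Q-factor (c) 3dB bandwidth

Step 1 — Resonance: ω₀ = 1/√(LC) = 1/√(0.00742·1.81e-05) = 2729 rad/s.
Step 2 — f₀ = ω₀/(2π) = 434.3 Hz.
Step 3 — Series Q: Q = ω₀L/R = 2729·0.00742/100 = 0.2025.
Step 4 — Bandwidth: Δω = ω₀/Q = 1.348e+04 rad/s; BW = Δω/(2π) = 2145 Hz.

(a) f₀ = 434.3 Hz  (b) Q = 0.2025  (c) BW = 2145 Hz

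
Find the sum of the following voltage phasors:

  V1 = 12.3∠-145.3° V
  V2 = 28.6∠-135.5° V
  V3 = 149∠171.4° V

Step 1 — Convert each phasor to rectangular form:
  V1 = 12.3·(cos(-145.3°) + j·sin(-145.3°)) = -10.11 - j7.002 V
  V2 = 28.6·(cos(-135.5°) + j·sin(-135.5°)) = -20.4 - j20.05 V
  V3 = 149·(cos(171.4°) + j·sin(171.4°)) = -147.3 + j22.28 V
Step 2 — Sum components: V_total = -177.8 - j4.767 V.
Step 3 — Convert to polar: |V_total| = 177.9 V, ∠V_total = -178.5°.

V_total = 177.9∠-178.5° V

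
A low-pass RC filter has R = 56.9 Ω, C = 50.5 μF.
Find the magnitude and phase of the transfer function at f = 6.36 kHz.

Step 1 — Angular frequency: ω = 2π·6360 = 3.996e+04 rad/s.
Step 2 — Transfer function: H(jω) = 1/(1 + jωRC).
Step 3 — Denominator: 1 + jωRC = 1 + j·3.996e+04·56.9·5.05e-05 = 1 + j114.8.
Step 4 — H = 7.584e-05 - j0.008708.
Step 5 — Magnitude: |H| = 0.008708 (-41.2 dB); phase: φ = -89.5°.

|H| = 0.008708 (-41.2 dB), φ = -89.5°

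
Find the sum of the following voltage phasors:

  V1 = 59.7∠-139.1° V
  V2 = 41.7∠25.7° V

Step 1 — Convert each phasor to rectangular form:
  V1 = 59.7·(cos(-139.1°) + j·sin(-139.1°)) = -45.12 - j39.09 V
  V2 = 41.7·(cos(25.7°) + j·sin(25.7°)) = 37.57 + j18.08 V
Step 2 — Sum components: V_total = -7.55 - j21 V.
Step 3 — Convert to polar: |V_total| = 22.32 V, ∠V_total = -109.8°.

V_total = 22.32∠-109.8° V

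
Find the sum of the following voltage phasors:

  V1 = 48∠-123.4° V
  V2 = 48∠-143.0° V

Step 1 — Convert each phasor to rectangular form:
  V1 = 48·(cos(-123.4°) + j·sin(-123.4°)) = -26.42 - j40.07 V
  V2 = 48·(cos(-143.0°) + j·sin(-143.0°)) = -38.33 - j28.89 V
Step 2 — Sum components: V_total = -64.76 - j68.96 V.
Step 3 — Convert to polar: |V_total| = 94.6 V, ∠V_total = -133.2°.

V_total = 94.6∠-133.2° V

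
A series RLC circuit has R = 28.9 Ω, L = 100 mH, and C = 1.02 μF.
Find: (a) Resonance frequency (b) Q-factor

Step 1 — Resonance condition Im(Z)=0 gives ω₀ = 1/√(LC).
Step 2 — ω₀ = 1/√(0.1·1.02e-06) = 3131 rad/s.
Step 3 — f₀ = ω₀/(2π) = 498.3 Hz.
Step 4 — Series Q: Q = ω₀L/R = 3131·0.1/28.9 = 10.83.

(a) f₀ = 498.3 Hz  (b) Q = 10.83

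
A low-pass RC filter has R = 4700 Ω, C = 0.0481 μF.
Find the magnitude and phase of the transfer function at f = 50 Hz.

Step 1 — Angular frequency: ω = 2π·50 = 314.2 rad/s.
Step 2 — Transfer function: H(jω) = 1/(1 + jωRC).
Step 3 — Denominator: 1 + jωRC = 1 + j·314.2·4700·4.81e-08 = 1 + j0.07102.
Step 4 — H = 0.995 - j0.07067.
Step 5 — Magnitude: |H| = 0.9975 (-0.0 dB); phase: φ = -4.1°.

|H| = 0.9975 (-0.0 dB), φ = -4.1°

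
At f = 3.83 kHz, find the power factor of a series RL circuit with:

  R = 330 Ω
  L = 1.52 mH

Step 1 — Angular frequency: ω = 2π·f = 2π·3830 = 2.406e+04 rad/s.
Step 2 — Component impedances:
  R: Z = R = 330 Ω
  L: Z = jωL = j·2.406e+04·0.00152 = 0 + j36.58 Ω
Step 3 — Series combination: Z_total = R + L = 330 + j36.58 Ω = 332∠6.3° Ω.
Step 4 — Power factor: PF = cos(φ) = Re(Z)/|Z| = 330/332.02 = 0.9939.
Step 5 — Type: Im(Z) = 36.58 ⇒ lagging (phase φ = 6.3°).

PF = 0.9939 (lagging, φ = 6.3°)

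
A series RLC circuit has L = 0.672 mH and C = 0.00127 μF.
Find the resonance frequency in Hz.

Step 1 — Resonance condition Im(Z)=0 gives ω₀ = 1/√(LC).
Step 2 — ω₀ = 1/√(0.000672·1.27e-09) = 1.082e+06 rad/s.
Step 3 — f₀ = ω₀/(2π) = 1.723e+05 Hz.

f₀ = 1.723e+05 Hz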